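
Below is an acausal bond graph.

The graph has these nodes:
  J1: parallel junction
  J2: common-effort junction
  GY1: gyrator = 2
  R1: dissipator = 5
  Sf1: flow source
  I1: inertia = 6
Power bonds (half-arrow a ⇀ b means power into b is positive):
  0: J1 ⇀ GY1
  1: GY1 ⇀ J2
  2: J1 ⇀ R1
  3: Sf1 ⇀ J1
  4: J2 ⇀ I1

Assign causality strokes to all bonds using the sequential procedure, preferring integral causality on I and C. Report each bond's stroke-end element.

b3 stroke→Sf1  (source Sf1 imposes f)
b4 stroke→I1  (prefer integral on I1)
b1 stroke→J2  (only one effort-in slot at J2)
b0 stroke→J1  (GY1: gyrator matches bond 1)
b2 stroke→R1  (J1: bond 0 brought effort, rest push out)

b0 |J1
b1 |J2
b2 |R1
b3 |Sf1
b4 |I1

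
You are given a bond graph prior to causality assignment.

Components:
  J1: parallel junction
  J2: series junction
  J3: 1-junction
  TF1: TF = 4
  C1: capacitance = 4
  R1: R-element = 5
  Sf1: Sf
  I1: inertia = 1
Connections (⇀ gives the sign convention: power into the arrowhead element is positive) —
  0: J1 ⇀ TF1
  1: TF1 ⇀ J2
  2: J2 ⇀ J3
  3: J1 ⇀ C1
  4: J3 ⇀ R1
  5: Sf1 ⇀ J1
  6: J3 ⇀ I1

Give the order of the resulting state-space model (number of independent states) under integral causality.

2  (C1, I1 all integral)

b5 |Sf1  (Sf1 (Sf) sets flow on bond)
b3 |J1  (prefer integral on C1)
b0 |TF1  (0-jn J1 has e-setter on 3)
b1 |J2  (TF TF1: opposite of bond 0)
b2 |J3  (J2: last free bond brings flow in)
b6 |I1  (prefer integral on I1)
b4 |J3  (common-f at J3 fixed by 6)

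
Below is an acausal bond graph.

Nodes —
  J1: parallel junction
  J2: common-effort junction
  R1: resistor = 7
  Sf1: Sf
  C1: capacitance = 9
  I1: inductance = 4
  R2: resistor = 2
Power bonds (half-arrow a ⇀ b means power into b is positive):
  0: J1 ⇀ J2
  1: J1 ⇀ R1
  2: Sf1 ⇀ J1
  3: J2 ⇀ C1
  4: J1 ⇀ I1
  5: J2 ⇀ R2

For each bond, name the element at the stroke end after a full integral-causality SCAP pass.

β2 stroke at Sf1  (Sf1 (Sf) sets flow on bond)
β3 stroke at J2  (prefer integral on C1)
β0 stroke at J1  (J2: bond 3 brought effort, rest push out)
β5 stroke at R2  (J2 effort already set via bond 3)
β1 stroke at R1  (0-jn J1 has e-setter on 0)
β4 stroke at I1  (J1 effort already set via bond 0)

#0 stroke→J1
#1 stroke→R1
#2 stroke→Sf1
#3 stroke→J2
#4 stroke→I1
#5 stroke→R2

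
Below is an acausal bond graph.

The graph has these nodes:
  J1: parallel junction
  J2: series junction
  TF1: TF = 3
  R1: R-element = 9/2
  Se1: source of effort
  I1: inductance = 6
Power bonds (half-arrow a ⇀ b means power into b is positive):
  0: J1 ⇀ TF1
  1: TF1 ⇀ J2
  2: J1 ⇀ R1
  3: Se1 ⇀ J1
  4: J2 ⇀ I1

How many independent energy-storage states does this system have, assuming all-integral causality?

#3 |J1  (Se1: effort source, stroke at far end)
#0 |TF1  (common-e at J1 fixed by 3)
#2 |R1  (0-jn J1 has e-setter on 3)
#1 |J2  (through TF1, causality passes straight; one stroke at TF1)
#4 |I1  (J2: last free bond brings flow in)

1  (I1 all integral)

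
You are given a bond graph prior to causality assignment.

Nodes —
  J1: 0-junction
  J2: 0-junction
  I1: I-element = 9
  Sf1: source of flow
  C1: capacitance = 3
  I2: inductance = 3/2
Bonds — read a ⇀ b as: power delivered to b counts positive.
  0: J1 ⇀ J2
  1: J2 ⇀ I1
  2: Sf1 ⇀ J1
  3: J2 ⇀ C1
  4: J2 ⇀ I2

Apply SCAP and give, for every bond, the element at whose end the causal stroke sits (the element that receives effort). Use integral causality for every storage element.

#2 |Sf1  (Sf1 (Sf) sets flow on bond)
#0 |J1  (closing 0-jn rule on J1)
#1 |I1  (I1: I, integral causality)
#3 |J2  (C1: C, integral causality)
#4 |I2  (common-e at J2 fixed by 3)

b0 stroke→J1
b1 stroke→I1
b2 stroke→Sf1
b3 stroke→J2
b4 stroke→I2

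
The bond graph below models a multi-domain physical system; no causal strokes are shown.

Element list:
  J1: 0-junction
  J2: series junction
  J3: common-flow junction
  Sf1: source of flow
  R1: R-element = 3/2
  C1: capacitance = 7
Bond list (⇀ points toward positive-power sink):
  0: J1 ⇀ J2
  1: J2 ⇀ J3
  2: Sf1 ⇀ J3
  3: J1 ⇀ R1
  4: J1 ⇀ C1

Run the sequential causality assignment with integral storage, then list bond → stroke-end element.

β0 stroke→J2
β1 stroke→J3
β2 stroke→Sf1
β3 stroke→R1
β4 stroke→J1

b2 stroke at Sf1  (Sf1 fixes flow; stroke at Sf1)
b1 stroke at J3  (J3: bond 2 brought flow, rest push out)
b0 stroke at J2  (common-f at J2 fixed by 1)
b4 stroke at J1  (prefer integral on C1)
b3 stroke at R1  (0-jn J1 has e-setter on 4)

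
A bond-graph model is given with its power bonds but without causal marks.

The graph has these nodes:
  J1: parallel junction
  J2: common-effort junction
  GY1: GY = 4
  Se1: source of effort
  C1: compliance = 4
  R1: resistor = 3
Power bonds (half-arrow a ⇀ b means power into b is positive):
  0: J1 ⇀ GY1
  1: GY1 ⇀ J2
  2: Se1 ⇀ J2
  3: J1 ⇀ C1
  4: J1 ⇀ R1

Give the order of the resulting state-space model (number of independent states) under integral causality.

#2 stroke→J2  (Se1 fixes effort; stroke away)
#1 stroke→GY1  (0-jn J2 has e-setter on 2)
#0 stroke→GY1  (GY1 both-in/both-out from 1)
#3 stroke→J1  (C1 integral (e out))
#4 stroke→R1  (common-e at J1 fixed by 3)

1  (C1 all integral)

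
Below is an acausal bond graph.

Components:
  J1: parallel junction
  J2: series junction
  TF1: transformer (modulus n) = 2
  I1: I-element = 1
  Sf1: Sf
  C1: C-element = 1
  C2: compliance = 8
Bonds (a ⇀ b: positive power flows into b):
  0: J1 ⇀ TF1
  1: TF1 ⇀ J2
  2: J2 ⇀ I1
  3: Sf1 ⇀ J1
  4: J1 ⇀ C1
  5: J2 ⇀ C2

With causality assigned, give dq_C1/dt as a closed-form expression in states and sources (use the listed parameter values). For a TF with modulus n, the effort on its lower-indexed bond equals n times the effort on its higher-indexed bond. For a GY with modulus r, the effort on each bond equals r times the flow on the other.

b3 →Sf1  (source Sf1 imposes f)
b2 →I1  (I1: I, integral causality)
b1 →J2  (common-f at J2 fixed by 2)
b5 →J2  (J2: bond 2 brought flow, rest push out)
b0 →TF1  (TF1: transformer flips bond 1)
b4 →J1  (only one effort-in slot at J1)

dq_C1/dt = F_Sf1 - p_I1/2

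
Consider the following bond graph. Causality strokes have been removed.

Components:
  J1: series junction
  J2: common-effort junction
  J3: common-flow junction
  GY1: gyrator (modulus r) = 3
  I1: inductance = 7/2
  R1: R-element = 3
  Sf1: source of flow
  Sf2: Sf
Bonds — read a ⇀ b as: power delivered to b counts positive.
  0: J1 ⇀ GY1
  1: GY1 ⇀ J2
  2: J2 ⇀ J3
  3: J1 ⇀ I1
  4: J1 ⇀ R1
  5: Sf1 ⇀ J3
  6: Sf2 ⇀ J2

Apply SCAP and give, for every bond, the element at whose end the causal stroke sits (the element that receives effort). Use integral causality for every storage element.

bond 5 →Sf1  (Sf1 fixes flow; stroke at Sf1)
bond 6 →Sf2  (Sf2 fixes flow; stroke at Sf2)
bond 2 →J3  (common-f at J3 fixed by 5)
bond 1 →J2  (J2 needs exactly one e-in)
bond 0 →J1  (through GY1, causality inverts; strokes same side of GY1)
bond 3 →I1  (I1 integral (f out))
bond 4 →J1  (common-f at J1 fixed by 3)

#0 |J1
#1 |J2
#2 |J3
#3 |I1
#4 |J1
#5 |Sf1
#6 |Sf2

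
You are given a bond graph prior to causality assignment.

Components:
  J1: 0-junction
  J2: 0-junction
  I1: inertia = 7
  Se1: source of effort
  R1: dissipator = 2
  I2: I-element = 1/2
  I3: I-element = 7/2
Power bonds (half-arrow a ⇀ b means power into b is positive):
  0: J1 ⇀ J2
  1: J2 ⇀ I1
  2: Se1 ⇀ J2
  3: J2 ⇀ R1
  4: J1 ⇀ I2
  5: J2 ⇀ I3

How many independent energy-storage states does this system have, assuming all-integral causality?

#2 |J2  (Se1 fixes effort; stroke away)
#0 |J1  (common-e at J2 fixed by 2)
#1 |I1  (0-jn J2 has e-setter on 2)
#3 |R1  (0-jn J2 has e-setter on 2)
#5 |I3  (J2 effort already set via bond 2)
#4 |I2  (J1 effort already set via bond 0)

3  (I1, I2, I3 all integral)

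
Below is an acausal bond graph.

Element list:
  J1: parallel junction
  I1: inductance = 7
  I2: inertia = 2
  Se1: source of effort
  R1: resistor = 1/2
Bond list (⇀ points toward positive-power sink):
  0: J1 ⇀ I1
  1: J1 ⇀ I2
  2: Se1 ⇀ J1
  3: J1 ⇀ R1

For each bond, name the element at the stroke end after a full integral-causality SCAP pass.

#0 stroke→I1
#1 stroke→I2
#2 stroke→J1
#3 stroke→R1

b2 stroke→J1  (Se1 (Se) sets effort on bond)
b0 stroke→I1  (J1 effort already set via bond 2)
b1 stroke→I2  (J1 effort already set via bond 2)
b3 stroke→R1  (J1: bond 2 brought effort, rest push out)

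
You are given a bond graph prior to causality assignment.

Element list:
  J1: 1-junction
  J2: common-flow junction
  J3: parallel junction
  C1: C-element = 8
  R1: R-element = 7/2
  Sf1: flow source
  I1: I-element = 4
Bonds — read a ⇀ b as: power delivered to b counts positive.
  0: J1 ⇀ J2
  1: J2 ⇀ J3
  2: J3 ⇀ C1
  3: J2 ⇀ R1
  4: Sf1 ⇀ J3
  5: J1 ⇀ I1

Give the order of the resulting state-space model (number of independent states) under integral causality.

2  (C1, I1 all integral)

β4 |Sf1  (Sf1: flow source, stroke at near end)
β2 |J3  (C1 outputs effort q/C1)
β1 |J2  (common-e at J3 fixed by 2)
β5 |I1  (prefer integral on I1)
β0 |J1  (J1 flow already set via bond 5)
β3 |J2  (1-jn J2 has f-setter on 0)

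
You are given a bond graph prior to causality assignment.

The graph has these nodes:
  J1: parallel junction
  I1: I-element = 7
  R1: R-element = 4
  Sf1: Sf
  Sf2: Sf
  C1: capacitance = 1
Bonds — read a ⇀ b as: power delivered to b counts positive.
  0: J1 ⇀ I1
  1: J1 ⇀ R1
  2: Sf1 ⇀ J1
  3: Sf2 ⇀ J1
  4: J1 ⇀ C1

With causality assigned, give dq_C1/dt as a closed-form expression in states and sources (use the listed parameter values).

b2 |Sf1  (Sf1 (Sf) sets flow on bond)
b3 |Sf2  (Sf2 (Sf) sets flow on bond)
b0 |I1  (I1 integral (f out))
b4 |J1  (C1 outputs effort q/C1)
b1 |R1  (0-jn J1 has e-setter on 4)

dq_C1/dt = F_Sf1 + F_Sf2 - p_I1/7 - q_C1/4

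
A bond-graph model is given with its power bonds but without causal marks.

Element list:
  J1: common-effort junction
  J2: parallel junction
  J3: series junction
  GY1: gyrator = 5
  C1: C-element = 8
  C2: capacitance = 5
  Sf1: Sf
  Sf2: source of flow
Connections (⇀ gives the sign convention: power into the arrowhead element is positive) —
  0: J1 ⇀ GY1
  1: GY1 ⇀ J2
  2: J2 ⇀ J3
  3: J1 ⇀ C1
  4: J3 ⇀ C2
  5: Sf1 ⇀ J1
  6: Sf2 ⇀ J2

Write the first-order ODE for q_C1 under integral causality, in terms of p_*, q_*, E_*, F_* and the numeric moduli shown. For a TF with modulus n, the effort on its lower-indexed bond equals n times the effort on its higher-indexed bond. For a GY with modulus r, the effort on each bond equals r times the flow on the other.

#5 stroke at Sf1  (Sf1: flow source, stroke at near end)
#6 stroke at Sf2  (Sf2 fixes flow; stroke at Sf2)
#3 stroke at J1  (C1: C, integral causality)
#0 stroke at GY1  (0-jn J1 has e-setter on 3)
#1 stroke at GY1  (through GY1, causality inverts; strokes same side of GY1)
#2 stroke at J2  (J2: last free bond brings effort in)
#4 stroke at J3  (J3: bond 2 brought flow, rest push out)

dq_C1/dt = F_Sf1 - q_C2/25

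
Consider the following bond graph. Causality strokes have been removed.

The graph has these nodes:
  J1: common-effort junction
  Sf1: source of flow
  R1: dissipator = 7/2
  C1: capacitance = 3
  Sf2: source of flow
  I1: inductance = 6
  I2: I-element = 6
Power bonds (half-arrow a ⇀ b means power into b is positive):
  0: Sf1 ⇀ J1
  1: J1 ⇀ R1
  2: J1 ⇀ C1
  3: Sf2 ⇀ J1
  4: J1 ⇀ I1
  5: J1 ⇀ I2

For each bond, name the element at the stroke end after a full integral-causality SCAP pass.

bond 0 stroke→Sf1  (source Sf1 imposes f)
bond 3 stroke→Sf2  (Sf2 fixes flow; stroke at Sf2)
bond 2 stroke→J1  (C1 integral (e out))
bond 1 stroke→R1  (J1 effort already set via bond 2)
bond 4 stroke→I1  (J1 effort already set via bond 2)
bond 5 stroke→I2  (J1: bond 2 brought effort, rest push out)

#0 stroke at Sf1
#1 stroke at R1
#2 stroke at J1
#3 stroke at Sf2
#4 stroke at I1
#5 stroke at I2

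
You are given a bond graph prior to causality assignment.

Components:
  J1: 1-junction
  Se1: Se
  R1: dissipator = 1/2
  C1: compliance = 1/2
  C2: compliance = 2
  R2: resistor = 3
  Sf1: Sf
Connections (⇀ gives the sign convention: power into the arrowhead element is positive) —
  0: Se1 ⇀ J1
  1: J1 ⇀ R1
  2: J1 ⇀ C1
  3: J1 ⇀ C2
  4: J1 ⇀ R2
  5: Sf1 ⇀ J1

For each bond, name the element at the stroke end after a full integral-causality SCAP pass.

#0 |J1  (Se1: effort source, stroke at far end)
#5 |Sf1  (Sf1 fixes flow; stroke at Sf1)
#1 |J1  (1-jn J1 has f-setter on 5)
#2 |J1  (J1: bond 5 brought flow, rest push out)
#3 |J1  (1-jn J1 has f-setter on 5)
#4 |J1  (1-jn J1 has f-setter on 5)

β0 stroke at J1
β1 stroke at J1
β2 stroke at J1
β3 stroke at J1
β4 stroke at J1
β5 stroke at Sf1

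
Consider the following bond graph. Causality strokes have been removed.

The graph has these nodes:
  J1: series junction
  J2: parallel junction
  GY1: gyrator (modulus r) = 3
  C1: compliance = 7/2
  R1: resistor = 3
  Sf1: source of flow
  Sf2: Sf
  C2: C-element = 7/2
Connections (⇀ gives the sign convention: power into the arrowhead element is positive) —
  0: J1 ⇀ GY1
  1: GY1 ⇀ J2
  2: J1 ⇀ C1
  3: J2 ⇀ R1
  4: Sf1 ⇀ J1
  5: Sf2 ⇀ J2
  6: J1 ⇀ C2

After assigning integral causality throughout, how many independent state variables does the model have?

2  (C1, C2 all integral)

bond 4 |Sf1  (Sf1: flow source, stroke at near end)
bond 5 |Sf2  (Sf2 fixes flow; stroke at Sf2)
bond 0 |J1  (1-jn J1 has f-setter on 4)
bond 2 |J1  (J1: bond 4 brought flow, rest push out)
bond 6 |J1  (J1 flow already set via bond 4)
bond 1 |J2  (GY GY1: same side as bond 0)
bond 3 |R1  (J2: bond 1 brought effort, rest push out)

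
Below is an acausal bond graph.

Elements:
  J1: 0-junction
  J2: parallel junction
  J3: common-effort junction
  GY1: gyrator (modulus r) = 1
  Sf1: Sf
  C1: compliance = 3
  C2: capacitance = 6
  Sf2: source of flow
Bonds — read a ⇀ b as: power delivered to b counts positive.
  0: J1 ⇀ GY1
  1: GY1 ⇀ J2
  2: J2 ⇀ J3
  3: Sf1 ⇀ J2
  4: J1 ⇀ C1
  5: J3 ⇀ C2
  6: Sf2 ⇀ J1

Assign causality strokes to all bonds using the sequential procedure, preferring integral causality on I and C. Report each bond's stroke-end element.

b3 stroke at Sf1  (Sf1 (Sf) sets flow on bond)
b6 stroke at Sf2  (Sf2 (Sf) sets flow on bond)
b4 stroke at J1  (C1 outputs effort q/C1)
b0 stroke at GY1  (0-jn J1 has e-setter on 4)
b1 stroke at GY1  (GY1: gyrator matches bond 0)
b2 stroke at J2  (J2 needs exactly one e-in)
b5 stroke at J3  (only one effort-in slot at J3)

β0 |GY1
β1 |GY1
β2 |J2
β3 |Sf1
β4 |J1
β5 |J3
β6 |Sf2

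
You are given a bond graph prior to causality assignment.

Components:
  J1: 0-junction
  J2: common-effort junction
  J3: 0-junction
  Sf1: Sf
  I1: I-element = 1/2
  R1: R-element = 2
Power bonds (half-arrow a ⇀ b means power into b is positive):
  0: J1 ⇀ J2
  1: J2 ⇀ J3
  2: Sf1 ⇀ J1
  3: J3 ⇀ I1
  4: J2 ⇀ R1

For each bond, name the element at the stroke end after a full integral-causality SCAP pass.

#2 →Sf1  (Sf1 (Sf) sets flow on bond)
#0 →J1  (J1 needs exactly one e-in)
#3 →I1  (I1 integral (f out))
#1 →J3  (closing 0-jn rule on J3)
#4 →J2  (J2: last free bond brings effort in)

bond 0 stroke→J1
bond 1 stroke→J3
bond 2 stroke→Sf1
bond 3 stroke→I1
bond 4 stroke→J2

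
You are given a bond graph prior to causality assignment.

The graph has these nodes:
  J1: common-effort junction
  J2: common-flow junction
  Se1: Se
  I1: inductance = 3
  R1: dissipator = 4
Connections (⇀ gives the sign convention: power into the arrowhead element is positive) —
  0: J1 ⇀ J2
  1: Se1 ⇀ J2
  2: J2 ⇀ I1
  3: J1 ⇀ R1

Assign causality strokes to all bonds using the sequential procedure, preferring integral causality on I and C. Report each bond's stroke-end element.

β1 →J2  (Se1 fixes effort; stroke away)
β2 →I1  (prefer integral on I1)
β0 →J2  (J2: bond 2 brought flow, rest push out)
β3 →J1  (J1 needs exactly one e-in)

b0 stroke→J2
b1 stroke→J2
b2 stroke→I1
b3 stroke→J1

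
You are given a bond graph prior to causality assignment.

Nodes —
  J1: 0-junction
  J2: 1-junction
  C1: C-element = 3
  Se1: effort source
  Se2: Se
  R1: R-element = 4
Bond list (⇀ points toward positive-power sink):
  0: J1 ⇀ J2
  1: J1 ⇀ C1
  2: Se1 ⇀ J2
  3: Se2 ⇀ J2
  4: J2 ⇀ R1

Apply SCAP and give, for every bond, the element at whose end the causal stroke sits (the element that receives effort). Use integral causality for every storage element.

b0 →J2
b1 →J1
b2 →J2
b3 →J2
b4 →R1

bond 2 |J2  (Se1 (Se) sets effort on bond)
bond 3 |J2  (Se2 (Se) sets effort on bond)
bond 1 |J1  (prefer integral on C1)
bond 0 |J2  (common-e at J1 fixed by 1)
bond 4 |R1  (only one flow-in slot at J2)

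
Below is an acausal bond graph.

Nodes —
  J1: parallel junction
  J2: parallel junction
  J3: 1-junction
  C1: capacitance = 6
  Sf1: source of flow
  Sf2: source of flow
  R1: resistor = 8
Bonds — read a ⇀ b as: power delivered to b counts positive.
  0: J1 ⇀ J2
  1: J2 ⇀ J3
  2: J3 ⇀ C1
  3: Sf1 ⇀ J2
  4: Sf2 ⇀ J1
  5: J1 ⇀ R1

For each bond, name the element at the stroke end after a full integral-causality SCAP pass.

β3 →Sf1  (Sf1 fixes flow; stroke at Sf1)
β4 →Sf2  (Sf2: flow source, stroke at near end)
β2 →J3  (prefer integral on C1)
β1 →J2  (J3 needs exactly one f-in)
β0 →J1  (0-jn J2 has e-setter on 1)
β5 →R1  (0-jn J1 has e-setter on 0)

β0 |J1
β1 |J2
β2 |J3
β3 |Sf1
β4 |Sf2
β5 |R1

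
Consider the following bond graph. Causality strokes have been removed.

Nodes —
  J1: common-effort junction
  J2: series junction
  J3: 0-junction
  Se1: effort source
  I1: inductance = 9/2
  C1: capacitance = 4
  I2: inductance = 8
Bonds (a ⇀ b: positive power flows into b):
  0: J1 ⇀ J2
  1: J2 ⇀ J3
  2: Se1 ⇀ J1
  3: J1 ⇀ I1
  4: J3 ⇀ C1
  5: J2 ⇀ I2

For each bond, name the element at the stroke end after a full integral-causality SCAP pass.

#2 stroke at J1  (Se1 (Se) sets effort on bond)
#0 stroke at J2  (0-jn J1 has e-setter on 2)
#3 stroke at I1  (common-e at J1 fixed by 2)
#4 stroke at J3  (prefer integral on C1)
#1 stroke at J2  (common-e at J3 fixed by 4)
#5 stroke at I2  (J2: last free bond brings flow in)

β0 stroke at J2
β1 stroke at J2
β2 stroke at J1
β3 stroke at I1
β4 stroke at J3
β5 stroke at I2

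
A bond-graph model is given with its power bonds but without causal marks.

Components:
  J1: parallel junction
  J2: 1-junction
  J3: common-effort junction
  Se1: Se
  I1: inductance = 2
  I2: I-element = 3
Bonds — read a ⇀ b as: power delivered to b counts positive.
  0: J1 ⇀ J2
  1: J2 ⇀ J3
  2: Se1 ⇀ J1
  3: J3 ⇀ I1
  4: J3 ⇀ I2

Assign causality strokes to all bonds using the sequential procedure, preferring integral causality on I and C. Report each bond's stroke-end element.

β2 →J1  (Se1: effort source, stroke at far end)
β0 →J2  (0-jn J1 has e-setter on 2)
β1 →J3  (J2 needs exactly one f-in)
β3 →I1  (J3: bond 1 brought effort, rest push out)
β4 →I2  (J3: bond 1 brought effort, rest push out)

#0 stroke at J2
#1 stroke at J3
#2 stroke at J1
#3 stroke at I1
#4 stroke at I2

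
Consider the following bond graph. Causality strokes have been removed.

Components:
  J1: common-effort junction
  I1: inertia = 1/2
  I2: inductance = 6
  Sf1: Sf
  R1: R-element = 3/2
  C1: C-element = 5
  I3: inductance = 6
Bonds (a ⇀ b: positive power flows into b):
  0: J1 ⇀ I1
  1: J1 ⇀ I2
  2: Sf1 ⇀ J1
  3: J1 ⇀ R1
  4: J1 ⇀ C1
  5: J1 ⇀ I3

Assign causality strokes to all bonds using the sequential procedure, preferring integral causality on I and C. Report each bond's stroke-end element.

bond 0 →I1
bond 1 →I2
bond 2 →Sf1
bond 3 →R1
bond 4 →J1
bond 5 →I3

b2 |Sf1  (Sf1 (Sf) sets flow on bond)
b0 |I1  (I1 outputs flow p/I1)
b1 |I2  (I2 outputs flow p/I2)
b4 |J1  (C1 integral (e out))
b3 |R1  (J1: bond 4 brought effort, rest push out)
b5 |I3  (J1: bond 4 brought effort, rest push out)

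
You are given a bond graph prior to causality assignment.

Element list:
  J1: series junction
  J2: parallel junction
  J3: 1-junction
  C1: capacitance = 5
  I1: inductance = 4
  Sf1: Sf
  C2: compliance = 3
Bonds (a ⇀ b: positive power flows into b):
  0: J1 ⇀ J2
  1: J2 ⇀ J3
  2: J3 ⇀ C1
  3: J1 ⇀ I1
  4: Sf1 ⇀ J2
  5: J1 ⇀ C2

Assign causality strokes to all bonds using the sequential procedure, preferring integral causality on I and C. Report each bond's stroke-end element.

#0 stroke→J1
#1 stroke→J2
#2 stroke→J3
#3 stroke→I1
#4 stroke→Sf1
#5 stroke→J1

bond 4 |Sf1  (source Sf1 imposes f)
bond 2 |J3  (C1 outputs effort q/C1)
bond 1 |J2  (J3 needs exactly one f-in)
bond 0 |J1  (J2 effort already set via bond 1)
bond 3 |I1  (prefer integral on I1)
bond 5 |J1  (J1: bond 3 brought flow, rest push out)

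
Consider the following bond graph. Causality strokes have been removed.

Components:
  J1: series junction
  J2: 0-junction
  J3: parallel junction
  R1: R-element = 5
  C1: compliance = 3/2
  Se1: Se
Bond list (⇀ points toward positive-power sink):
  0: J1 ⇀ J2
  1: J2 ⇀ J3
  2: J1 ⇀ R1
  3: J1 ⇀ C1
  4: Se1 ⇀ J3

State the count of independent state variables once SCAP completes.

1  (C1 all integral)

bond 4 |J3  (source Se1 imposes e)
bond 1 |J2  (0-jn J3 has e-setter on 4)
bond 0 |J1  (J2: bond 1 brought effort, rest push out)
bond 3 |J1  (C1: C, integral causality)
bond 2 |R1  (closing 1-jn rule on J1)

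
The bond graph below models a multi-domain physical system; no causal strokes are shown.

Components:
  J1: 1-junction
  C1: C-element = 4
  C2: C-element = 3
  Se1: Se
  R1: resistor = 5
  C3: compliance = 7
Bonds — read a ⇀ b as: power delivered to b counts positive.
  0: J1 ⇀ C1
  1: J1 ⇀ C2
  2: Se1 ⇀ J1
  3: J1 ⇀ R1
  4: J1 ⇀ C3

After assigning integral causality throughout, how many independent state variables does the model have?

b2 |J1  (Se1: effort source, stroke at far end)
b0 |J1  (C1 integral (e out))
b1 |J1  (C2 integral (e out))
b4 |J1  (prefer integral on C3)
b3 |R1  (only one flow-in slot at J1)

3  (C1, C2, C3 all integral)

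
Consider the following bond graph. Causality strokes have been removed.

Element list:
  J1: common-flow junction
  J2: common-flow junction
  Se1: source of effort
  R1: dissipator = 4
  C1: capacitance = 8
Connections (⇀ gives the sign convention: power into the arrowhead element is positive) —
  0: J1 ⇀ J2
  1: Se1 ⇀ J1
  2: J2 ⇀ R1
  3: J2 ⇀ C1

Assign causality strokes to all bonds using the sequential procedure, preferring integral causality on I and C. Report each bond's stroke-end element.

b0 stroke at J2
b1 stroke at J1
b2 stroke at R1
b3 stroke at J2

#1 stroke at J1  (source Se1 imposes e)
#0 stroke at J2  (only one flow-in slot at J1)
#3 stroke at J2  (C1 outputs effort q/C1)
#2 stroke at R1  (closing 1-jn rule on J2)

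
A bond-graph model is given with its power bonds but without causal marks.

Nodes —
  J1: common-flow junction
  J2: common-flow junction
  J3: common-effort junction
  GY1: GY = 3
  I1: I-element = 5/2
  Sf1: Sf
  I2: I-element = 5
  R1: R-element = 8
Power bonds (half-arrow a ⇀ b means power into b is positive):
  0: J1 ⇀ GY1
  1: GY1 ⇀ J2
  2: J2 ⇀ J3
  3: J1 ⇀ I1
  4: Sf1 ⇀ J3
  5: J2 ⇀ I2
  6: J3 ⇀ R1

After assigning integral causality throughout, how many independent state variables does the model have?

2  (I1, I2 all integral)

b4 stroke→Sf1  (source Sf1 imposes f)
b3 stroke→I1  (I1 outputs flow p/I1)
b0 stroke→J1  (common-f at J1 fixed by 3)
b1 stroke→J2  (GY1 both-in/both-out from 0)
b5 stroke→I2  (I2: I, integral causality)
b2 stroke→J2  (J2 flow already set via bond 5)
b6 stroke→J3  (J3: last free bond brings effort in)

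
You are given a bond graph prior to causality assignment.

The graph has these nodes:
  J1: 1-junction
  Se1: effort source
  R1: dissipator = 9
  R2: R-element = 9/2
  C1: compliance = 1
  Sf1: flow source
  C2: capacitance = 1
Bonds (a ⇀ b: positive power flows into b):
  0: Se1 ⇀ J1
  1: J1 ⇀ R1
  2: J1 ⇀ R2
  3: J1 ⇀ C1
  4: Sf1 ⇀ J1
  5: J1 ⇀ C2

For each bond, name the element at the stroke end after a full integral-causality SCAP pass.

bond 0 stroke at J1  (Se1: effort source, stroke at far end)
bond 4 stroke at Sf1  (Sf1 (Sf) sets flow on bond)
bond 1 stroke at J1  (J1: bond 4 brought flow, rest push out)
bond 2 stroke at J1  (J1: bond 4 brought flow, rest push out)
bond 3 stroke at J1  (J1 flow already set via bond 4)
bond 5 stroke at J1  (J1: bond 4 brought flow, rest push out)

bond 0 stroke at J1
bond 1 stroke at J1
bond 2 stroke at J1
bond 3 stroke at J1
bond 4 stroke at Sf1
bond 5 stroke at J1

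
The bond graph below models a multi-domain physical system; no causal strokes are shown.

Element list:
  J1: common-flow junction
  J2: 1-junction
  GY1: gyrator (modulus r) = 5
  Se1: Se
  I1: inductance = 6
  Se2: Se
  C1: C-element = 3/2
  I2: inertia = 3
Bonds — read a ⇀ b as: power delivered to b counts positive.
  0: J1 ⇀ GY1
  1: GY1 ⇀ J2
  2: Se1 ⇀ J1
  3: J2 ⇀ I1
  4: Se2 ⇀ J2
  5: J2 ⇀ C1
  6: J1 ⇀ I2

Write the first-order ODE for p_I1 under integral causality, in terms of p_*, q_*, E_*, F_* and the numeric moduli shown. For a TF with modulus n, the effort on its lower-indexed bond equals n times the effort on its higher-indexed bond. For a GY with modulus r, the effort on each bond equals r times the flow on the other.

dp_I1/dt = E_Se2 + 5*p_I2/3 - 2*q_C1/3

b2 →J1  (Se1 fixes effort; stroke away)
b4 →J2  (Se2: effort source, stroke at far end)
b3 →I1  (I1 outputs flow p/I1)
b1 →J2  (common-f at J2 fixed by 3)
b5 →J2  (J2 flow already set via bond 3)
b0 →J1  (GY1 both-in/both-out from 1)
b6 →I2  (only one flow-in slot at J1)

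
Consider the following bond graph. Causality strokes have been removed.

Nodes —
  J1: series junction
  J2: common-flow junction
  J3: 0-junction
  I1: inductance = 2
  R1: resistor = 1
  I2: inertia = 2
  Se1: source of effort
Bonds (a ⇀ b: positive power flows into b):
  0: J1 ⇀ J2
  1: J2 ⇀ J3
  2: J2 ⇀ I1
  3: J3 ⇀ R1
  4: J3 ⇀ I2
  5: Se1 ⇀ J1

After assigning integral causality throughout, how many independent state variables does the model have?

2  (I1, I2 all integral)

b5 →J1  (Se1: effort source, stroke at far end)
b0 →J2  (closing 1-jn rule on J1)
b2 →I1  (I1: I, integral causality)
b1 →J2  (J2 flow already set via bond 2)
b4 →I2  (I2 outputs flow p/I2)
b3 →J3  (J3: last free bond brings effort in)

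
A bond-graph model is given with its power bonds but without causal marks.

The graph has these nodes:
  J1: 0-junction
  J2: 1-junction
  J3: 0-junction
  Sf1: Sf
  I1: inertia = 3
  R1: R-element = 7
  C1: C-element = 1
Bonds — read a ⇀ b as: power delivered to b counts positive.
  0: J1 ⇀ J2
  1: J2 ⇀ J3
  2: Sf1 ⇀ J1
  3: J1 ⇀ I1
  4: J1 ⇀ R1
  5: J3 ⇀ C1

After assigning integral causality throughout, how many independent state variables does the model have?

2  (C1, I1 all integral)

b2 →Sf1  (source Sf1 imposes f)
b3 →I1  (I1 outputs flow p/I1)
b5 →J3  (C1 outputs effort q/C1)
b1 →J2  (common-e at J3 fixed by 5)
b0 →J1  (closing 1-jn rule on J2)
b4 →R1  (J1 effort already set via bond 0)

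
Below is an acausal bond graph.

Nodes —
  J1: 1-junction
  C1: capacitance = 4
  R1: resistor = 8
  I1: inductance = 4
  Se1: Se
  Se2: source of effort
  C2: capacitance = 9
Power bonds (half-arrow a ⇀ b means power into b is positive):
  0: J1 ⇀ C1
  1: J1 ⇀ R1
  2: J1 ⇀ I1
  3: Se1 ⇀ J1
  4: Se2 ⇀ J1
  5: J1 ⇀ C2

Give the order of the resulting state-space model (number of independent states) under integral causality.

#3 stroke→J1  (Se1 fixes effort; stroke away)
#4 stroke→J1  (Se2 (Se) sets effort on bond)
#0 stroke→J1  (C1 outputs effort q/C1)
#2 stroke→I1  (I1 outputs flow p/I1)
#1 stroke→J1  (1-jn J1 has f-setter on 2)
#5 stroke→J1  (common-f at J1 fixed by 2)

3  (C1, C2, I1 all integral)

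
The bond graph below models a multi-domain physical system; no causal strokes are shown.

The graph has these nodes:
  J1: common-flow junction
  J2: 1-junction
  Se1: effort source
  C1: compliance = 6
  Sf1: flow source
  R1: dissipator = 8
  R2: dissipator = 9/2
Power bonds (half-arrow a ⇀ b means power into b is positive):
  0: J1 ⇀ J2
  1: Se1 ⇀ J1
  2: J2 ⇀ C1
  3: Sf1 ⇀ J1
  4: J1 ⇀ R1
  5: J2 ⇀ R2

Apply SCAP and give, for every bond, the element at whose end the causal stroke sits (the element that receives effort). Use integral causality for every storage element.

#1 →J1  (Se1 (Se) sets effort on bond)
#3 →Sf1  (Sf1 fixes flow; stroke at Sf1)
#0 →J1  (J1 flow already set via bond 3)
#4 →J1  (J1 flow already set via bond 3)
#2 →J2  (1-jn J2 has f-setter on 0)
#5 →J2  (1-jn J2 has f-setter on 0)

bond 0 stroke at J1
bond 1 stroke at J1
bond 2 stroke at J2
bond 3 stroke at Sf1
bond 4 stroke at J1
bond 5 stroke at J2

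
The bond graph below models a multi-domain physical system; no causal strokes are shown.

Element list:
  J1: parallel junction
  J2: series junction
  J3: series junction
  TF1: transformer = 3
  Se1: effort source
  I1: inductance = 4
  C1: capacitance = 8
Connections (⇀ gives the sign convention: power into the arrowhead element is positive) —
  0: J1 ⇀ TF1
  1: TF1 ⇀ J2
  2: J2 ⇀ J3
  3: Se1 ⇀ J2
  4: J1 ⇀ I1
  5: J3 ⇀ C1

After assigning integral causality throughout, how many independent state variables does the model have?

2  (C1, I1 all integral)

#3 stroke at J2  (Se1: effort source, stroke at far end)
#4 stroke at I1  (I1 outputs flow p/I1)
#0 stroke at J1  (J1 needs exactly one e-in)
#1 stroke at TF1  (TF1: transformer flips bond 0)
#2 stroke at J2  (J2: bond 1 brought flow, rest push out)
#5 stroke at J3  (J3 flow already set via bond 2)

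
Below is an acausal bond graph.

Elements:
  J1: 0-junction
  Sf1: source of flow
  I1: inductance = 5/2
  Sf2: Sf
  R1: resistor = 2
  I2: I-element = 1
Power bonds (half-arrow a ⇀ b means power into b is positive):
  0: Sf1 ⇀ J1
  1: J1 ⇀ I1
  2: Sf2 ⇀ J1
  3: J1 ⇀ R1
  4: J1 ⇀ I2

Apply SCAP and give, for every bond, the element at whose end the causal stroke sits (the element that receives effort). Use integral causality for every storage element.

#0 →Sf1  (source Sf1 imposes f)
#2 →Sf2  (Sf2: flow source, stroke at near end)
#1 →I1  (I1 integral (f out))
#4 →I2  (I2 integral (f out))
#3 →J1  (J1: last free bond brings effort in)

b0 |Sf1
b1 |I1
b2 |Sf2
b3 |J1
b4 |I2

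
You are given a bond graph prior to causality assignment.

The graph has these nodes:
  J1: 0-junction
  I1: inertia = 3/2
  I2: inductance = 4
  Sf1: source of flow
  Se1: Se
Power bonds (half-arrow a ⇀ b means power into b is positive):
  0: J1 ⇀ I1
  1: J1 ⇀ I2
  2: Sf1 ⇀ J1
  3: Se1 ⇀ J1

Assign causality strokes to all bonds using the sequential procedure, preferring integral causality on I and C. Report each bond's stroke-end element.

bond 2 →Sf1  (Sf1 (Sf) sets flow on bond)
bond 3 →J1  (Se1 fixes effort; stroke away)
bond 0 →I1  (J1 effort already set via bond 3)
bond 1 →I2  (common-e at J1 fixed by 3)

b0 →I1
b1 →I2
b2 →Sf1
b3 →J1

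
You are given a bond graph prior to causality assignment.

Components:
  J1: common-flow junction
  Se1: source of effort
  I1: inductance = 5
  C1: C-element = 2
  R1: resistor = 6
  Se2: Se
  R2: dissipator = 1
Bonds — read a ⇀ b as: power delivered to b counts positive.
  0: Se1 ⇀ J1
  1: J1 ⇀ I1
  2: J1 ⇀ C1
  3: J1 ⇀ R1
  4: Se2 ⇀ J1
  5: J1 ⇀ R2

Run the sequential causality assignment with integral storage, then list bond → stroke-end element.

bond 0 |J1  (source Se1 imposes e)
bond 4 |J1  (Se2 (Se) sets effort on bond)
bond 1 |I1  (I1: I, integral causality)
bond 2 |J1  (J1 flow already set via bond 1)
bond 3 |J1  (J1 flow already set via bond 1)
bond 5 |J1  (1-jn J1 has f-setter on 1)

bond 0 stroke at J1
bond 1 stroke at I1
bond 2 stroke at J1
bond 3 stroke at J1
bond 4 stroke at J1
bond 5 stroke at J1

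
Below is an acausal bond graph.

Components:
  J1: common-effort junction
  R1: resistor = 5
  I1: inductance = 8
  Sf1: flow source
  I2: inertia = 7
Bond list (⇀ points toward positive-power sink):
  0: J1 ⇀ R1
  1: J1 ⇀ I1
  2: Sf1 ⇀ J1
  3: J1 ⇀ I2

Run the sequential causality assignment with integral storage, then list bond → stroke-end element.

b0 →J1
b1 →I1
b2 →Sf1
b3 →I2

bond 2 stroke at Sf1  (Sf1 fixes flow; stroke at Sf1)
bond 1 stroke at I1  (I1 outputs flow p/I1)
bond 3 stroke at I2  (I2 outputs flow p/I2)
bond 0 stroke at J1  (closing 0-jn rule on J1)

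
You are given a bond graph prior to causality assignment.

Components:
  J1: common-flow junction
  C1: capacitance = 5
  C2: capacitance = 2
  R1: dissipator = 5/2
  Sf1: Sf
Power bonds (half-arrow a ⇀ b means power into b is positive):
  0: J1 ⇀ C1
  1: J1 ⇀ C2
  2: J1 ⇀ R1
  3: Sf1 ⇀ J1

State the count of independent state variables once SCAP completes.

β3 stroke→Sf1  (source Sf1 imposes f)
β0 stroke→J1  (J1 flow already set via bond 3)
β1 stroke→J1  (1-jn J1 has f-setter on 3)
β2 stroke→J1  (common-f at J1 fixed by 3)

2  (C1, C2 all integral)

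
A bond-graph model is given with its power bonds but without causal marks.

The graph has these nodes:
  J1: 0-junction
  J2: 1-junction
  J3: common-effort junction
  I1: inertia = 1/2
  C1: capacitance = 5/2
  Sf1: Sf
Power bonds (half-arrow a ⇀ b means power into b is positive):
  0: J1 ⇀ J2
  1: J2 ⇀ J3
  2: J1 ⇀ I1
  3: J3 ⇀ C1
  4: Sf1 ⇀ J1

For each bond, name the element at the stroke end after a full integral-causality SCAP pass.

bond 0 stroke at J1
bond 1 stroke at J2
bond 2 stroke at I1
bond 3 stroke at J3
bond 4 stroke at Sf1

b4 stroke at Sf1  (Sf1 fixes flow; stroke at Sf1)
b2 stroke at I1  (I1 integral (f out))
b0 stroke at J1  (J1: last free bond brings effort in)
b1 stroke at J2  (J2 flow already set via bond 0)
b3 stroke at J3  (only one effort-in slot at J3)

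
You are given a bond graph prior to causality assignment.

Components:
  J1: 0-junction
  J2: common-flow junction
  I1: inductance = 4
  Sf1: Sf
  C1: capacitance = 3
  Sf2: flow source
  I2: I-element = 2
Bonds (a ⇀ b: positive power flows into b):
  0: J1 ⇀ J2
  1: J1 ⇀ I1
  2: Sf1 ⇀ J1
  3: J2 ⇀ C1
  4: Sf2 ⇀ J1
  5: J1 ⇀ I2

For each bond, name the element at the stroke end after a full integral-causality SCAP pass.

#0 |J1
#1 |I1
#2 |Sf1
#3 |J2
#4 |Sf2
#5 |I2

β2 |Sf1  (source Sf1 imposes f)
β4 |Sf2  (Sf2: flow source, stroke at near end)
β1 |I1  (I1: I, integral causality)
β3 |J2  (C1 outputs effort q/C1)
β0 |J1  (J2 needs exactly one f-in)
β5 |I2  (J1: bond 0 brought effort, rest push out)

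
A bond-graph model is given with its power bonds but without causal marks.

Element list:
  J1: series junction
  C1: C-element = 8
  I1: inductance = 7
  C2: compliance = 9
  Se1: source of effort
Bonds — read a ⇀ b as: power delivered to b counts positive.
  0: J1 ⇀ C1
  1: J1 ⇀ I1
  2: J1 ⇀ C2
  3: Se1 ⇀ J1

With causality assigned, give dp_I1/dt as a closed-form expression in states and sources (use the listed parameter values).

b3 stroke at J1  (Se1 fixes effort; stroke away)
b0 stroke at J1  (prefer integral on C1)
b1 stroke at I1  (I1 outputs flow p/I1)
b2 stroke at J1  (J1 flow already set via bond 1)

dp_I1/dt = E_Se1 - q_C1/8 - q_C2/9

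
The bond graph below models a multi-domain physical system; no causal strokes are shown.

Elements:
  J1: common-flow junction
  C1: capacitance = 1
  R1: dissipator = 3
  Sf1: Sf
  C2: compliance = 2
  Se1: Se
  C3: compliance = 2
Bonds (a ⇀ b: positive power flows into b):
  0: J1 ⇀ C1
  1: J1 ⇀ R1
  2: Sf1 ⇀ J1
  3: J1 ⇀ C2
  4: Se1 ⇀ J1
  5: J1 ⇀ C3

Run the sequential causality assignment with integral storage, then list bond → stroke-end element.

#0 stroke at J1
#1 stroke at J1
#2 stroke at Sf1
#3 stroke at J1
#4 stroke at J1
#5 stroke at J1

#2 stroke at Sf1  (Sf1 fixes flow; stroke at Sf1)
#4 stroke at J1  (Se1: effort source, stroke at far end)
#0 stroke at J1  (J1: bond 2 brought flow, rest push out)
#1 stroke at J1  (J1: bond 2 brought flow, rest push out)
#3 stroke at J1  (common-f at J1 fixed by 2)
#5 stroke at J1  (1-jn J1 has f-setter on 2)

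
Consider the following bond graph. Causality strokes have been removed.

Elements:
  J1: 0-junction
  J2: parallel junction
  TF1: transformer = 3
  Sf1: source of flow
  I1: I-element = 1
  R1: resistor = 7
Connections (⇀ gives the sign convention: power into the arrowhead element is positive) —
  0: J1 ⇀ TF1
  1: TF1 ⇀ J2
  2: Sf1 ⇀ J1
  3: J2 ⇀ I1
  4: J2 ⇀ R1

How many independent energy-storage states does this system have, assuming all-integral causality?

1  (I1 all integral)

#2 stroke at Sf1  (Sf1: flow source, stroke at near end)
#0 stroke at J1  (J1: last free bond brings effort in)
#1 stroke at TF1  (TF1: transformer flips bond 0)
#3 stroke at I1  (I1 integral (f out))
#4 stroke at J2  (J2: last free bond brings effort in)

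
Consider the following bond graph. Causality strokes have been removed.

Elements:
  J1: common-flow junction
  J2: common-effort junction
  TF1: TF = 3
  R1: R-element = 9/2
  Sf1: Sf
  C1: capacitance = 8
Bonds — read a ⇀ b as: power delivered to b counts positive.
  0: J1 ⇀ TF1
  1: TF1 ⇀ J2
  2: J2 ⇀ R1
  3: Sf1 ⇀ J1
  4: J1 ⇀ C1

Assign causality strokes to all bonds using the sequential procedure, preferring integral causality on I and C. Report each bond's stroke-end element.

#0 stroke at J1
#1 stroke at TF1
#2 stroke at J2
#3 stroke at Sf1
#4 stroke at J1

b3 stroke at Sf1  (Sf1 (Sf) sets flow on bond)
b0 stroke at J1  (J1: bond 3 brought flow, rest push out)
b4 stroke at J1  (1-jn J1 has f-setter on 3)
b1 stroke at TF1  (TF1: transformer flips bond 0)
b2 stroke at J2  (closing 0-jn rule on J2)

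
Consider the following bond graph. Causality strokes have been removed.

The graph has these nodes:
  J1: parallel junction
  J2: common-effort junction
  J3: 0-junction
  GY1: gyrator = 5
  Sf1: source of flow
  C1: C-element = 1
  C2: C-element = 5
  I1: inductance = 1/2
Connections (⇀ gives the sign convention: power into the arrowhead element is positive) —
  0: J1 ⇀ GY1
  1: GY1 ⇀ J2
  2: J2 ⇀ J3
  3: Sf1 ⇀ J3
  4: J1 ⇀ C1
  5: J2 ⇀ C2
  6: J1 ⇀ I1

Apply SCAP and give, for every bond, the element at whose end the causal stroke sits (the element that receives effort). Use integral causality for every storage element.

#0 stroke at GY1
#1 stroke at GY1
#2 stroke at J3
#3 stroke at Sf1
#4 stroke at J1
#5 stroke at J2
#6 stroke at I1

β3 stroke at Sf1  (Sf1: flow source, stroke at near end)
β2 stroke at J3  (J3 needs exactly one e-in)
β4 stroke at J1  (C1 integral (e out))
β0 stroke at GY1  (J1 effort already set via bond 4)
β6 stroke at I1  (0-jn J1 has e-setter on 4)
β1 stroke at GY1  (GY1: gyrator matches bond 0)
β5 stroke at J2  (closing 0-jn rule on J2)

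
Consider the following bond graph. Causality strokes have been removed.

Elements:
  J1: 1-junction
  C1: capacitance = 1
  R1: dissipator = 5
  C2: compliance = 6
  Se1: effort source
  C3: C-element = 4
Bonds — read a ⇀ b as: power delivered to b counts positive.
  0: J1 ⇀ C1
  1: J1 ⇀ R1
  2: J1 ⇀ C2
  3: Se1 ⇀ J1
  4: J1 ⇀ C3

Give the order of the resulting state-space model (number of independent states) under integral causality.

bond 3 stroke→J1  (source Se1 imposes e)
bond 0 stroke→J1  (C1 outputs effort q/C1)
bond 2 stroke→J1  (prefer integral on C2)
bond 4 stroke→J1  (C3 integral (e out))
bond 1 stroke→R1  (J1: last free bond brings flow in)

3  (C1, C2, C3 all integral)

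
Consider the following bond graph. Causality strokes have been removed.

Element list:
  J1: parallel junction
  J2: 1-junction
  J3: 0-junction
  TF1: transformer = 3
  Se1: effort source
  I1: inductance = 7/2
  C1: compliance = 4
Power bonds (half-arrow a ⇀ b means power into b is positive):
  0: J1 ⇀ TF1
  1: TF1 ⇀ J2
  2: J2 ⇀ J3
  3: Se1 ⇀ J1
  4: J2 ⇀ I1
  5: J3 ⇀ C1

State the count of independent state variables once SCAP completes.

2  (C1, I1 all integral)

#3 |J1  (source Se1 imposes e)
#0 |TF1  (J1 effort already set via bond 3)
#1 |J2  (TF1 one-in-one-out from 0)
#4 |I1  (I1 integral (f out))
#2 |J2  (1-jn J2 has f-setter on 4)
#5 |J3  (J3 needs exactly one e-in)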